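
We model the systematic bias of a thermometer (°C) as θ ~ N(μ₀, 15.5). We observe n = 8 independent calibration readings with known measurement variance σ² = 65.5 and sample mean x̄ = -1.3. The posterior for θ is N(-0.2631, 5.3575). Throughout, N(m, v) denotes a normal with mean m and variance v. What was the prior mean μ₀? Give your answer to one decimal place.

With known observation variance, the Normal–Normal posterior has precision τ_n = τ₀ + n/σ² and mean μ_n = (τ₀μ₀ + (n/σ²)x̄)/τ_n.
Here τ₀ = 1/15.5 = 0.064516 and τ_data = 8/65.5 = 0.122137, so τ_n = 0.186653.
Rearranging for μ₀: μ₀ = (μ_n·τ_n − τ_data·x̄)/τ₀ = (-0.2631·0.186653 − 0.122137·-1.3) / 0.064516 = 0.109670/0.064516 ≈ 1.7.

μ₀ = 1.7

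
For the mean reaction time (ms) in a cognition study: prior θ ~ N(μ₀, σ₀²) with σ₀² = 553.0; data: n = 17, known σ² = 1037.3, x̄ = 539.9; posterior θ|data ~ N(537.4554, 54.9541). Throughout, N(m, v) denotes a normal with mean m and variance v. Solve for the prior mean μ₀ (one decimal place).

μ₀ = 515.3

The posterior mean is a precision-weighted average: μ_n = (τ₀μ₀ + τ_data·x̄)/(τ₀+τ_data), with τ₀=1/σ₀² and τ_data=n/σ².
Here τ₀ = 1/553.0 = 0.001808 and τ_data = 17/1037.3 = 0.016389, so τ_n = 0.018197.
Rearranging for μ₀: μ₀ = (μ_n·τ_n − τ_data·x̄)/τ₀ = (537.4554·0.018197 − 0.016389·539.9) / 0.001808 = 0.931655/0.001808 ≈ 515.3.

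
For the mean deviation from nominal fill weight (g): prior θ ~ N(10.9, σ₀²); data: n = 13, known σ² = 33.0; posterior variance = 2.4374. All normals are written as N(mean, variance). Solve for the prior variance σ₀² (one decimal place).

σ₀² = 61.2

For the Normal–Normal model with known σ², precisions add: τ_n = τ₀ + n/σ².
So 1/σ₀² = 1/2.4374 − 13/33.0 = 0.410273 − 0.393939 = 0.016334.
Hence σ₀² = 1/0.016334 ≈ 61.2.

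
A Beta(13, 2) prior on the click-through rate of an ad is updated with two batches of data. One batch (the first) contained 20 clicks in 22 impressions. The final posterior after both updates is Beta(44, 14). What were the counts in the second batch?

11 clicks and 10 non-clicks

Sequential conjugate updates are equivalent to a single update on the pooled data, so total successes = posterior α − prior α and total failures = posterior β − prior β.
Total across both batches: 44−13=31 clicks, 14−2=12 non-clicks.
Subtract the first batch: 31−20=11 clicks and 12−2=10 non-clicks.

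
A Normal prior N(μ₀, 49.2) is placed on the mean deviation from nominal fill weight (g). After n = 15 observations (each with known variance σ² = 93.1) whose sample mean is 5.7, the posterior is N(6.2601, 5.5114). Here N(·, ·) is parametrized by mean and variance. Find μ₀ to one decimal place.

With known observation variance, the Normal–Normal posterior has precision τ_n = τ₀ + n/σ² and mean μ_n = (τ₀μ₀ + (n/σ²)x̄)/τ_n.
Here τ₀ = 1/49.2 = 0.020325 and τ_data = 15/93.1 = 0.161117, so τ_n = 0.181442.
Rearranging for μ₀: μ₀ = (μ_n·τ_n − τ_data·x̄)/τ₀ = (6.2601·0.181442 − 0.161117·5.7) / 0.020325 = 0.217478/0.020325 ≈ 10.7.

μ₀ = 10.7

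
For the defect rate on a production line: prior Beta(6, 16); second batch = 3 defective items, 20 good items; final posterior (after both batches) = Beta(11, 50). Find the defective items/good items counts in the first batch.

Sequential conjugate updates are equivalent to a single update on the pooled data, so total successes = posterior α − prior α and total failures = posterior β − prior β.
Total across both batches: 11−6=5 defective items, 50−16=34 good items.
Subtract the second batch: 5−3=2 defective items and 34−20=14 good items.

2 defective items and 14 good items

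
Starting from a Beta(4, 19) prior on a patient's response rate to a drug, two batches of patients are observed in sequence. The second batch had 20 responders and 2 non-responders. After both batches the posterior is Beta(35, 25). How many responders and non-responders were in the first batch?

11 responders and 4 non-responders

Sequential conjugate updates are equivalent to a single update on the pooled data, so total successes = posterior α − prior α and total failures = posterior β − prior β.
Total across both batches: 35−4=31 responders, 25−19=6 non-responders.
Subtract the second batch: 31−20=11 responders and 6−2=4 non-responders.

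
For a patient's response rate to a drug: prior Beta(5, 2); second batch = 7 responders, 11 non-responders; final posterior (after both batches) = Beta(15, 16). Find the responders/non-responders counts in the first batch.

Because Beta–binomial updating is additive in the counts, the combined data contributed (α_post−α_prior, β_post−β_prior) successes and failures.
Total across both batches: 15−5=10 responders, 16−2=14 non-responders.
Subtract the second batch: 10−7=3 responders and 14−11=3 non-responders.

3 responders and 3 non-responders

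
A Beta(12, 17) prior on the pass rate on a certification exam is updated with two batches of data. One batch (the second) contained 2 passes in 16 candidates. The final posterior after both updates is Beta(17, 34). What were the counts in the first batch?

Because Beta–binomial updating is additive in the counts, the combined data contributed (α_post−α_prior, β_post−β_prior) successes and failures.
Total across both batches: 17−12=5 passes, 34−17=17 failures.
Subtract the second batch: 5−2=3 passes and 17−14=3 failures.

3 passes and 3 failures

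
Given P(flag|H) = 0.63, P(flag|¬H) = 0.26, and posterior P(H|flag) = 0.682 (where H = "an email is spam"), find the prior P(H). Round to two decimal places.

In odds form, posterior odds = prior odds × likelihood ratio, so prior odds = posterior odds ÷ LR.
Posterior odds = 0.682/(1−0.682) = 2.1447. LR = 0.63/0.26 = 2.4231.
Prior odds = 2.1447/2.4231 = 0.8851, so P(H) = 0.8851/(1+0.8851) ≈ 0.47.

P(H) = 0.47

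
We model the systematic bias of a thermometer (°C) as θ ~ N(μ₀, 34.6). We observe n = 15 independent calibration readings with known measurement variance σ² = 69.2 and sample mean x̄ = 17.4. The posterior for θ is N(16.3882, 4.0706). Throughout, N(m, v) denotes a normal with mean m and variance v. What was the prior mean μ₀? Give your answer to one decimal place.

The posterior mean is a precision-weighted average: μ_n = (τ₀μ₀ + τ_data·x̄)/(τ₀+τ_data), with τ₀=1/σ₀² and τ_data=n/σ².
Here τ₀ = 1/34.6 = 0.028902 and τ_data = 15/69.2 = 0.216763, so τ_n = 0.245665.
Rearranging for μ₀: μ₀ = (μ_n·τ_n − τ_data·x̄)/τ₀ = (16.3882·0.245665 − 0.216763·17.4) / 0.028902 = 0.254331/0.028902 ≈ 8.8.

μ₀ = 8.8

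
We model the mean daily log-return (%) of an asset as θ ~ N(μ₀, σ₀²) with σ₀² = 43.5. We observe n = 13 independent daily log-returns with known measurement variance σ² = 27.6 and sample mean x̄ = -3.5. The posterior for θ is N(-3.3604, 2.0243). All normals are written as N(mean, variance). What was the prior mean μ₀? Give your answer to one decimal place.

With known observation variance, the Normal–Normal posterior has precision τ_n = τ₀ + n/σ² and mean μ_n = (τ₀μ₀ + (n/σ²)x̄)/τ_n.
Here τ₀ = 1/43.5 = 0.022989 and τ_data = 13/27.6 = 0.471014, so τ_n = 0.494003.
Rearranging for μ₀: μ₀ = (μ_n·τ_n − τ_data·x̄)/τ₀ = (-3.3604·0.494003 − 0.471014·-3.5) / 0.022989 = -0.011499/0.022989 ≈ -0.5.

μ₀ = -0.5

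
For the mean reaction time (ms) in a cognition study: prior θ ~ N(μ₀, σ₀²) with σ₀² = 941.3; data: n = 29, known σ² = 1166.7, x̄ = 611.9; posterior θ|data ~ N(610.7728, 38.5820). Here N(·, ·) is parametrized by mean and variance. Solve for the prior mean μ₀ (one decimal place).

μ₀ = 584.4

With known observation variance, the Normal–Normal posterior has precision τ_n = τ₀ + n/σ² and mean μ_n = (τ₀μ₀ + (n/σ²)x̄)/τ_n.
Here τ₀ = 1/941.3 = 0.001062 and τ_data = 29/1166.7 = 0.024856, so τ_n = 0.025918.
Rearranging for μ₀: μ₀ = (μ_n·τ_n − τ_data·x̄)/τ₀ = (610.7728·0.025918 − 0.024856·611.9) / 0.001062 = 0.620623/0.001062 ≈ 584.4.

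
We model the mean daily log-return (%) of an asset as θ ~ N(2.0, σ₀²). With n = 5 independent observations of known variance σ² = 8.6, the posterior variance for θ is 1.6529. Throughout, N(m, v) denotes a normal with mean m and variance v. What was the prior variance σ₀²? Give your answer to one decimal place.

Posterior precision equals prior precision plus data precision: 1/σ_n² = 1/σ₀² + n/σ².
So 1/σ₀² = 1/1.6529 − 5/8.6 = 0.604997 − 0.581395 = 0.023602.
Hence σ₀² = 1/0.023602 ≈ 42.4.

σ₀² = 42.4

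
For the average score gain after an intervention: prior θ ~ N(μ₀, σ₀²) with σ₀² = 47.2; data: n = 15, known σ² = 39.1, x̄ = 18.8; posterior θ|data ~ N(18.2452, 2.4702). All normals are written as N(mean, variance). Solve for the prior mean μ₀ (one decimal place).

With known observation variance, the Normal–Normal posterior has precision τ_n = τ₀ + n/σ² and mean μ_n = (τ₀μ₀ + (n/σ²)x̄)/τ_n.
Here τ₀ = 1/47.2 = 0.021186 and τ_data = 15/39.1 = 0.383632, so τ_n = 0.404818.
Rearranging for μ₀: μ₀ = (μ_n·τ_n − τ_data·x̄)/τ₀ = (18.2452·0.404818 − 0.383632·18.8) / 0.021186 = 0.173704/0.021186 ≈ 8.2.

μ₀ = 8.2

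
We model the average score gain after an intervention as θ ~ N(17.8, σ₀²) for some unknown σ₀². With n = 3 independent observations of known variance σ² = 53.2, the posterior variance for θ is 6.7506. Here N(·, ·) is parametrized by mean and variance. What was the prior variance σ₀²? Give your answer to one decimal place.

σ₀² = 10.9

For the Normal–Normal model with known σ², precisions add: τ_n = τ₀ + n/σ².
So 1/σ₀² = 1/6.7506 − 3/53.2 = 0.148135 − 0.056391 = 0.091744.
Hence σ₀² = 1/0.091744 ≈ 10.9.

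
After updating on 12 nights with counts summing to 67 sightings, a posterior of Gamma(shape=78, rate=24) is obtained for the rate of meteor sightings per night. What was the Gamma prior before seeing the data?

Gamma–Poisson conjugacy: posterior shape = α + Σxᵢ, posterior rate = β + n.
So α = 78 − 67 = 11 and β = 24 − 12 = 12.

Gamma(shape=11, rate=12)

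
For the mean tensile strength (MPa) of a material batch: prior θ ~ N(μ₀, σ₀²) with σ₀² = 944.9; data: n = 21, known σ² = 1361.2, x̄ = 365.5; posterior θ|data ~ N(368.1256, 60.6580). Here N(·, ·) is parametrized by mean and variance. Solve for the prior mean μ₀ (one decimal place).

With known observation variance, the Normal–Normal posterior has precision τ_n = τ₀ + n/σ² and mean μ_n = (τ₀μ₀ + (n/σ²)x̄)/τ_n.
Here τ₀ = 1/944.9 = 0.001058 and τ_data = 21/1361.2 = 0.015428, so τ_n = 0.016486.
Rearranging for μ₀: μ₀ = (μ_n·τ_n − τ_data·x̄)/τ₀ = (368.1256·0.016486 − 0.015428·365.5) / 0.001058 = 0.429985/0.001058 ≈ 406.4.

μ₀ = 406.4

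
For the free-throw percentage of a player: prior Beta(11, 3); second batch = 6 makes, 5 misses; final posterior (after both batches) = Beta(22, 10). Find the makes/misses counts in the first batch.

Sequential conjugate updates are equivalent to a single update on the pooled data, so total successes = posterior α − prior α and total failures = posterior β − prior β.
Total across both batches: 22−11=11 makes, 10−3=7 misses.
Subtract the second batch: 11−6=5 makes and 7−5=2 misses.

5 makes and 2 misses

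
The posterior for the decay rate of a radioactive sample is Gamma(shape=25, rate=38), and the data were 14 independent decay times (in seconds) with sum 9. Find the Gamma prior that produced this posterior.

Gamma–exponential conjugacy: posterior shape = α + n, posterior rate = β + Σtᵢ.
So α = 25 − 14 = 11 and β = 38 − 9 = 29.

Gamma(shape=11, rate=29)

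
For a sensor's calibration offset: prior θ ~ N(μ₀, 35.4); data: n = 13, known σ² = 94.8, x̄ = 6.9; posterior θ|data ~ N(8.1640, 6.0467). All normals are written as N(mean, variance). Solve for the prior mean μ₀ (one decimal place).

μ₀ = 14.3

The posterior mean is a precision-weighted average: μ_n = (τ₀μ₀ + τ_data·x̄)/(τ₀+τ_data), with τ₀=1/σ₀² and τ_data=n/σ².
Here τ₀ = 1/35.4 = 0.028249 and τ_data = 13/94.8 = 0.137131, so τ_n = 0.165380.
Rearranging for μ₀: μ₀ = (μ_n·τ_n − τ_data·x̄)/τ₀ = (8.1640·0.165380 − 0.137131·6.9) / 0.028249 = 0.403958/0.028249 ≈ 14.3.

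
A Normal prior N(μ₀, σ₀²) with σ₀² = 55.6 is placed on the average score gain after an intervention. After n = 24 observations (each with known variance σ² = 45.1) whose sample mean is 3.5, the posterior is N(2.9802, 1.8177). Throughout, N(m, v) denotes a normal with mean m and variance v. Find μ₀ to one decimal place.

The posterior mean is a precision-weighted average: μ_n = (τ₀μ₀ + τ_data·x̄)/(τ₀+τ_data), with τ₀=1/σ₀² and τ_data=n/σ².
Here τ₀ = 1/55.6 = 0.017986 and τ_data = 24/45.1 = 0.532151, so τ_n = 0.550137.
Rearranging for μ₀: μ₀ = (μ_n·τ_n − τ_data·x̄)/τ₀ = (2.9802·0.550137 − 0.532151·3.5) / 0.017986 = -0.223010/0.017986 ≈ -12.4.

μ₀ = -12.4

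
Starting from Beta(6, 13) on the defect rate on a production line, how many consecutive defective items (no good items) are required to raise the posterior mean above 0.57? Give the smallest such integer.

After k defective items and 0 good items the posterior is Beta(6+k, 13), with mean (6+k)/(6+13+k).
Set (6+k)/(19+k) > 0.57 and solve: k > (0.57·19 − 6)/(1 − 0.57) = 11.233.
The smallest integer exceeding 11.233 is 12.

k = 12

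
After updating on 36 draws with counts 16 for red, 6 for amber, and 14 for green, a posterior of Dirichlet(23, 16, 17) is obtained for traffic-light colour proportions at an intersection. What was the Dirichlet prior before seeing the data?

Dirichlet(7, 10, 3)

For a Dirichlet(α) prior with multinomial counts c, the posterior is Dirichlet(α + c) componentwise.
Subtract each count from the matching posterior parameter: 23−16=7, 16−6=10, 17−14=3.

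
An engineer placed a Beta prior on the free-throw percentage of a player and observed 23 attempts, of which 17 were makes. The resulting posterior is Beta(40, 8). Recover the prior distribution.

Beta(23, 2)

A Beta(α, β) prior with s successes and f failures in binomial data gives a Beta(α+s, β+f) posterior.
Subtract the data counts: 40−17=23, 8−6=2.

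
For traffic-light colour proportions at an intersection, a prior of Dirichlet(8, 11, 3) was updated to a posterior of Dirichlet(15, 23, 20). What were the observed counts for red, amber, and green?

For a Dirichlet(α) prior with multinomial counts c, the posterior is Dirichlet(α + c) componentwise.
Counts are posterior − prior componentwise: 15−8=7, 23−11=12, 20−3=17.

counts (7, 12, 17)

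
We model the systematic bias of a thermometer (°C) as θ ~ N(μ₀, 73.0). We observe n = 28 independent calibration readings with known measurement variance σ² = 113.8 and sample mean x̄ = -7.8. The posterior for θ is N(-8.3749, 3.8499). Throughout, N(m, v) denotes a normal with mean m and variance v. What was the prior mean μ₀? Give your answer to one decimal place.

The posterior mean is a precision-weighted average: μ_n = (τ₀μ₀ + τ_data·x̄)/(τ₀+τ_data), with τ₀=1/σ₀² and τ_data=n/σ².
Here τ₀ = 1/73.0 = 0.013699 and τ_data = 28/113.8 = 0.246046, so τ_n = 0.259745.
Rearranging for μ₀: μ₀ = (μ_n·τ_n − τ_data·x̄)/τ₀ = (-8.3749·0.259745 − 0.246046·-7.8) / 0.013699 = -0.256180/0.013699 ≈ -18.7.

μ₀ = -18.7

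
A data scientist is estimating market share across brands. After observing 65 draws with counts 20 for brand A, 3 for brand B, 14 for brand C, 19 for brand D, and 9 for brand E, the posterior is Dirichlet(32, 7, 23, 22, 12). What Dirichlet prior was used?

For a Dirichlet(α) prior with multinomial counts c, the posterior is Dirichlet(α + c) componentwise.
Subtract each count from the matching posterior parameter: 32−20=12, 7−3=4, 23−14=9, 22−19=3, 12−9=3.

Dirichlet(12, 4, 9, 3, 3)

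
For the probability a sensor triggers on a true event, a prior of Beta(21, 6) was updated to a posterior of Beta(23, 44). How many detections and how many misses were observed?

2 detections and 38 misses

A Beta(a, b) prior with s successes and f failures in binomial data gives a Beta(a+s, b+f) posterior.
So s = 23 − 21 = 2 and f = 44 − 6 = 38.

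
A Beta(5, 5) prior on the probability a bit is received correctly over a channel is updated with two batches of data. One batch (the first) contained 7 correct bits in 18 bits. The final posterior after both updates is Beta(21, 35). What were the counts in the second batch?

Because Beta–binomial updating is additive in the counts, the combined data contributed (α_post−α_prior, β_post−β_prior) successes and failures.
Total across both batches: 21−5=16 correct bits, 35−5=30 errors.
Subtract the first batch: 16−7=9 correct bits and 30−11=19 errors.

9 correct bits and 19 errors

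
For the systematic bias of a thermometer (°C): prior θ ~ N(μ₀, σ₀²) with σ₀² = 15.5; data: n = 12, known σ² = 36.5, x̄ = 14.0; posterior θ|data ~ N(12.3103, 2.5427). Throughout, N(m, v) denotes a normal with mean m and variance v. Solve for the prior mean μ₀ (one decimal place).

With known observation variance, the Normal–Normal posterior has precision τ_n = τ₀ + n/σ² and mean μ_n = (τ₀μ₀ + (n/σ²)x̄)/τ_n.
Here τ₀ = 1/15.5 = 0.064516 and τ_data = 12/36.5 = 0.328767, so τ_n = 0.393283.
Rearranging for μ₀: μ₀ = (μ_n·τ_n − τ_data·x̄)/τ₀ = (12.3103·0.393283 − 0.328767·14.0) / 0.064516 = 0.238694/0.064516 ≈ 3.7.

μ₀ = 3.7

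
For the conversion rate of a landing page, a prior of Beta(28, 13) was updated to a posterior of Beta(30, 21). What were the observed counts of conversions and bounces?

2 conversions and 8 bounces

Under Beta–binomial conjugacy the posterior parameters are (α+s, β+f).
Match parameters: s=30−28=2, f=21−13=8.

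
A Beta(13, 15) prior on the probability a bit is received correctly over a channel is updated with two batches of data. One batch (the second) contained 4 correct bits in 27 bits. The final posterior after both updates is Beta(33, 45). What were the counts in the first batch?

Because Beta–binomial updating is additive in the counts, the combined data contributed (α_post−α_prior, β_post−β_prior) successes and failures.
Total across both batches: 33−13=20 correct bits, 45−15=30 errors.
Subtract the second batch: 20−4=16 correct bits and 30−23=7 errors.

16 correct bits and 7 errors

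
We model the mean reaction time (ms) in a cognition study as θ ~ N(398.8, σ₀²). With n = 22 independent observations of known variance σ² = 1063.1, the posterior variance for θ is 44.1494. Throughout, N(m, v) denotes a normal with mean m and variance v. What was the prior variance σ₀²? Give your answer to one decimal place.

σ₀² = 511.2

Posterior precision equals prior precision plus data precision: 1/σ_n² = 1/σ₀² + n/σ².
So 1/σ₀² = 1/44.1494 − 22/1063.1 = 0.022650 − 0.020694 = 0.001956.
Hence σ₀² = 1/0.001956 ≈ 511.2.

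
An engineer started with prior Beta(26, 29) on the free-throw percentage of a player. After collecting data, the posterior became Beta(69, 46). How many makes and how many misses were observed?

43 makes and 17 misses

Under Beta–binomial conjugacy the posterior parameters are (α+s, β+f).
Match parameters: s=69−26=43, f=46−29=17.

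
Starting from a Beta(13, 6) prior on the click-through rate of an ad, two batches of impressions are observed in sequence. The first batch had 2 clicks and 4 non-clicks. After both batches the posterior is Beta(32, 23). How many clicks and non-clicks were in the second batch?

17 clicks and 13 non-clicks

Because Beta–binomial updating is additive in the counts, the combined data contributed (α_post−α_prior, β_post−β_prior) successes and failures.
Total across both batches: 32−13=19 clicks, 23−6=17 non-clicks.
Subtract the first batch: 19−2=17 clicks and 17−4=13 non-clicks.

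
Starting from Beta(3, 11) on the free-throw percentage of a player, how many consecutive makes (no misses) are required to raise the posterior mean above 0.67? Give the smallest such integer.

k = 20

After k makes and 0 misses the posterior is Beta(3+k, 11), with mean (3+k)/(3+11+k).
Set (3+k)/(14+k) > 0.67 and solve: k > (0.67·14 − 3)/(1 − 0.67) = 19.333.
The smallest integer exceeding 19.333 is 20, and checking k=20: (23)/(34) = 0.6765 > 0.67.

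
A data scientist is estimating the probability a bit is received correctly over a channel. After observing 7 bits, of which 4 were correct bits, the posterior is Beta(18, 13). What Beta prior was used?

Beta is conjugate to the binomial likelihood: posterior = Beta(α+s, β+f).
Subtract the data counts: 18−4=14, 13−3=10.

Beta(14, 10)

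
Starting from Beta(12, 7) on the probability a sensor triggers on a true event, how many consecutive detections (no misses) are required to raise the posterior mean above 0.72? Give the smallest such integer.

k = 7

After k detections and 0 misses the posterior is Beta(12+k, 7), with mean (12+k)/(12+7+k).
Set (12+k)/(19+k) > 0.72 and solve: k > (0.72·19 − 12)/(1 − 0.72) = 6.000.
The smallest integer exceeding 6.000 is 7, and checking k=7: (19)/(26) = 0.7308 > 0.72.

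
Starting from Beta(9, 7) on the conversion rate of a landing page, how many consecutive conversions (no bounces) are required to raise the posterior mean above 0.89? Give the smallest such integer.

After k conversions and 0 bounces the posterior is Beta(9+k, 7), with mean (9+k)/(9+7+k).
Set (9+k)/(16+k) > 0.89 and solve: k > (0.89·16 − 9)/(1 − 0.89) = 47.636.
The smallest integer exceeding 47.636 is 48, and checking k=48: (57)/(64) = 0.8906 > 0.89.

k = 48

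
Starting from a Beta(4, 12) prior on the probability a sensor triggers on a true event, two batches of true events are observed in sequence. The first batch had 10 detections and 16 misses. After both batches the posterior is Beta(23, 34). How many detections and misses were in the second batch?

Because Beta–binomial updating is additive in the counts, the combined data contributed (α_post−α_prior, β_post−β_prior) successes and failures.
Total across both batches: 23−4=19 detections, 34−12=22 misses.
Subtract the first batch: 19−10=9 detections and 22−16=6 misses.

9 detections and 6 misses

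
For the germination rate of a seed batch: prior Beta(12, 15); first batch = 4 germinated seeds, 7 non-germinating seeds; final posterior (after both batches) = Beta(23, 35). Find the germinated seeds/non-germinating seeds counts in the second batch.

7 germinated seeds and 13 non-germinating seeds

Sequential conjugate updates are equivalent to a single update on the pooled data, so total successes = posterior α − prior α and total failures = posterior β − prior β.
Total across both batches: 23−12=11 germinated seeds, 35−15=20 non-germinating seeds.
Subtract the first batch: 11−4=7 germinated seeds and 20−7=13 non-germinating seeds.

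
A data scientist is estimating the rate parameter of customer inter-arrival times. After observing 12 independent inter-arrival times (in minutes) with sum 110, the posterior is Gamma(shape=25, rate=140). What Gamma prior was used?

Gamma(shape=13, rate=30)

For an exponential likelihood with a Gamma(α, β) prior on the rate, n observations with total T give posterior Gamma(α+n, β+T).
So α = 25 − 12 = 13 and β = 140 − 110 = 30.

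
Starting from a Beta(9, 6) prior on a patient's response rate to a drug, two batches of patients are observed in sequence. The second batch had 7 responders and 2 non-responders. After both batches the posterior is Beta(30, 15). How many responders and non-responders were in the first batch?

Sequential conjugate updates are equivalent to a single update on the pooled data, so total successes = posterior α − prior α and total failures = posterior β − prior β.
Total across both batches: 30−9=21 responders, 15−6=9 non-responders.
Subtract the second batch: 21−7=14 responders and 9−2=7 non-responders.

14 responders and 7 non-responders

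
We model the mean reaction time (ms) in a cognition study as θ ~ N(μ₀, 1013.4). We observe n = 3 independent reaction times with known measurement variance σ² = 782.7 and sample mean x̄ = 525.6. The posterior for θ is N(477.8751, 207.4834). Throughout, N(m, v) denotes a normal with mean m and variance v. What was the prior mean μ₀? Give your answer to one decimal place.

μ₀ = 292.5

The posterior mean is a precision-weighted average: μ_n = (τ₀μ₀ + τ_data·x̄)/(τ₀+τ_data), with τ₀=1/σ₀² and τ_data=n/σ².
Here τ₀ = 1/1013.4 = 0.000987 and τ_data = 3/782.7 = 0.003833, so τ_n = 0.004820.
Rearranging for μ₀: μ₀ = (μ_n·τ_n − τ_data·x̄)/τ₀ = (477.8751·0.004820 − 0.003833·525.6) / 0.000987 = 0.288733/0.000987 ≈ 292.5.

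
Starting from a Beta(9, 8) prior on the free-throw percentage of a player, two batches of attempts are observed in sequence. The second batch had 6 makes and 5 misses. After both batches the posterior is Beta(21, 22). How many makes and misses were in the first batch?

Sequential conjugate updates are equivalent to a single update on the pooled data, so total successes = posterior α − prior α and total failures = posterior β − prior β.
Total across both batches: 21−9=12 makes, 22−8=14 misses.
Subtract the second batch: 12−6=6 makes and 14−5=9 misses.

6 makes and 9 misses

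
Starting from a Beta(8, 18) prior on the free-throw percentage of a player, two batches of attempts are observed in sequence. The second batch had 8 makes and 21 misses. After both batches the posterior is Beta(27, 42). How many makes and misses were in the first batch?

11 makes and 3 misses

Because Beta–binomial updating is additive in the counts, the combined data contributed (α_post−α_prior, β_post−β_prior) successes and failures.
Total across both batches: 27−8=19 makes, 42−18=24 misses.
Subtract the second batch: 19−8=11 makes and 24−21=3 misses.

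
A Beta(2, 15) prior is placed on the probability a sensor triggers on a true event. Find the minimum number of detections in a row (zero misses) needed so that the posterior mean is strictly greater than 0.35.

k = 7

After k detections and 0 misses the posterior is Beta(2+k, 15), with mean (2+k)/(2+15+k).
Set (2+k)/(17+k) > 0.35 and solve: k > (0.35·17 − 2)/(1 − 0.35) = 6.077.
The smallest integer exceeding 6.077 is 7, and checking k=7: (9)/(24) = 0.3750 > 0.35.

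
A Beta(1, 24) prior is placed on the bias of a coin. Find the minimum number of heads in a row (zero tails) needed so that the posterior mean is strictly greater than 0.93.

k = 318

After k heads and 0 tails the posterior is Beta(1+k, 24), with mean (1+k)/(1+24+k).
Set (1+k)/(25+k) > 0.93 and solve: k > (0.93·25 − 1)/(1 − 0.93) = 317.857.
The smallest integer exceeding 317.857 is 318, and checking k=318: (319)/(343) = 0.9300 > 0.93.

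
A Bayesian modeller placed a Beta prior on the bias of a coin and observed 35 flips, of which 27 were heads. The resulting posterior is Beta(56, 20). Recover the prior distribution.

Beta(29, 12)

Under Beta–binomial conjugacy the posterior parameters are (a+s, b+f).
Subtract the data counts: 56−27=29, 20−8=12.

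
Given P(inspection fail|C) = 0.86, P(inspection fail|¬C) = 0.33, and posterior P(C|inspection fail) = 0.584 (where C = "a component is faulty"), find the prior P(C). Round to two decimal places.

Bayes' rule in odds form gives O(C|E) = O(C)·[P(E|C)/P(E|¬C)], hence O(C) = O(C|E)/LR.
Posterior odds = 0.584/(1−0.584) = 1.4038. LR = 0.86/0.33 = 2.6061.
Prior odds = 1.4038/2.6061 = 0.5387, so P(C) = 0.5387/(1+0.5387) ≈ 0.35.

P(C) = 0.35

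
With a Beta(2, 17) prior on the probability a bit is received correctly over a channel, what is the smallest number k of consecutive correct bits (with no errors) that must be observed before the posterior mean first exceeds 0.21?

k = 3

After k correct bits and 0 errors the posterior is Beta(2+k, 17), with mean (2+k)/(2+17+k).
Set (2+k)/(19+k) > 0.21 and solve: k > (0.21·19 − 2)/(1 − 0.21) = 2.519.
The smallest integer exceeding 2.519 is 3, and checking k=3: (5)/(22) = 0.2273 > 0.21.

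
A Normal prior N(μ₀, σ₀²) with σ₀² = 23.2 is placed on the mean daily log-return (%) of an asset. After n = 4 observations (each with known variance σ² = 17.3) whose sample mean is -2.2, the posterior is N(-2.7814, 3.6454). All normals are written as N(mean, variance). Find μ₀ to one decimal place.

μ₀ = -5.9

With known observation variance, the Normal–Normal posterior has precision τ_n = τ₀ + n/σ² and mean μ_n = (τ₀μ₀ + (n/σ²)x̄)/τ_n.
Here τ₀ = 1/23.2 = 0.043103 and τ_data = 4/17.3 = 0.231214, so τ_n = 0.274317.
Rearranging for μ₀: μ₀ = (μ_n·τ_n − τ_data·x̄)/τ₀ = (-2.7814·0.274317 − 0.231214·-2.2) / 0.043103 = -0.254315/0.043103 ≈ -5.9.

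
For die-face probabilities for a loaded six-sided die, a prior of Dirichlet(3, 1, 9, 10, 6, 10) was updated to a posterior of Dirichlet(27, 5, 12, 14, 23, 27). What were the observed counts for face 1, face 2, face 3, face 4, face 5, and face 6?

For a Dirichlet(α) prior with multinomial counts c, the posterior is Dirichlet(α + c) componentwise.
Counts are posterior − prior componentwise: 27−3=24, 5−1=4, 12−9=3, 14−10=4, 23−6=17, 27−10=17.

counts (24, 4, 3, 4, 17, 17)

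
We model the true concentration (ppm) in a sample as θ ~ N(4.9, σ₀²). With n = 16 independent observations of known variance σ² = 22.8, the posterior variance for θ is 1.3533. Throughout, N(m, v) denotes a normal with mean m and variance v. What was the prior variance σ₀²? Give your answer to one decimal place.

Posterior precision equals prior precision plus data precision: 1/σ_n² = 1/σ₀² + n/σ².
So 1/σ₀² = 1/1.3533 − 16/22.8 = 0.738934 − 0.701754 = 0.037180.
Hence σ₀² = 1/0.037180 ≈ 26.9.

σ₀² = 26.9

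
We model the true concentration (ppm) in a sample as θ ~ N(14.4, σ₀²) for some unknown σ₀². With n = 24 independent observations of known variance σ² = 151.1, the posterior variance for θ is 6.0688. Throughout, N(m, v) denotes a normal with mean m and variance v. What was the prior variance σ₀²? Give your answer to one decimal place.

σ₀² = 168.3

For the Normal–Normal model with known σ², precisions add: τ_n = τ₀ + n/σ².
So 1/σ₀² = 1/6.0688 − 24/151.1 = 0.164777 − 0.158835 = 0.005942.
Hence σ₀² = 1/0.005942 ≈ 168.3.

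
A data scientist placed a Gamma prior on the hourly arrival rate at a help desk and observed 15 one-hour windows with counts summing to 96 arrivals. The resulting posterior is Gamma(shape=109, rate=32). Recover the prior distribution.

Gamma(shape=13, rate=17)

Gamma–Poisson conjugacy: posterior shape = α + Σxᵢ, posterior rate = β + n.
So α = 109 − 96 = 13 and β = 32 − 15 = 17.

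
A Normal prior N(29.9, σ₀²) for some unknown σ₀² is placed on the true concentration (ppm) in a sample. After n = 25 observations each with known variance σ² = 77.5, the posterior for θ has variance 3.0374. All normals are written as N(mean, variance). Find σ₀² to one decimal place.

For the Normal–Normal model with known σ², precisions add: τ_n = τ₀ + n/σ².
So 1/σ₀² = 1/3.0374 − 25/77.5 = 0.329229 − 0.322581 = 0.006648.
Hence σ₀² = 1/0.006648 ≈ 150.4.

σ₀² = 150.4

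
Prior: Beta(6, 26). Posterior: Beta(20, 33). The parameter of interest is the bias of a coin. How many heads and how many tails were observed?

A Beta(α, β) prior with s successes and f failures in binomial data gives a Beta(α+s, β+f) posterior.
Match parameters: s=20−6=14, f=33−26=7.

14 heads and 7 tails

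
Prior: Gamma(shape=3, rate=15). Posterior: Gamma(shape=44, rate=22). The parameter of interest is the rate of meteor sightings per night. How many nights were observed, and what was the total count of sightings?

A Gamma(α, β) prior (rate parametrization) on a Poisson rate with n observations summing to S gives posterior Gamma(α+S, β+n).
Matching: Σxᵢ = 44 − 3 = 41 and n = 22 − 15 = 7.

n = 7 nights with total 41 sightings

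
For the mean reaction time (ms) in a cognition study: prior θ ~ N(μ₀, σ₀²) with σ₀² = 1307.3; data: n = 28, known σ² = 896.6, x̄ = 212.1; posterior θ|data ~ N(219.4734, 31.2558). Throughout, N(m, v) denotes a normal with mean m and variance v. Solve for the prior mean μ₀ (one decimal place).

The posterior mean is a precision-weighted average: μ_n = (τ₀μ₀ + τ_data·x̄)/(τ₀+τ_data), with τ₀=1/σ₀² and τ_data=n/σ².
Here τ₀ = 1/1307.3 = 0.000765 and τ_data = 28/896.6 = 0.031229, so τ_n = 0.031994.
Rearranging for μ₀: μ₀ = (μ_n·τ_n − τ_data·x̄)/τ₀ = (219.4734·0.031994 − 0.031229·212.1) / 0.000765 = 0.398161/0.000765 ≈ 520.5.

μ₀ = 520.5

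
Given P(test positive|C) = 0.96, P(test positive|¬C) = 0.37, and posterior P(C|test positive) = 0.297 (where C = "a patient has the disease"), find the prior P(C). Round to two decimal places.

In odds form, posterior odds = prior odds × likelihood ratio, so prior odds = posterior odds ÷ LR.
Posterior odds = 0.297/(1−0.297) = 0.4225. LR = 0.96/0.37 = 2.5946.
Prior odds = 0.4225/2.5946 = 0.1628, so P(C) = 0.1628/(1+0.1628) ≈ 0.14.

P(C) = 0.14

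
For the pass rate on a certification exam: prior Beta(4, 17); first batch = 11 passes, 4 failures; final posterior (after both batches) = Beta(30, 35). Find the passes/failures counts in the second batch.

Sequential conjugate updates are equivalent to a single update on the pooled data, so total successes = posterior α − prior α and total failures = posterior β − prior β.
Total across both batches: 30−4=26 passes, 35−17=18 failures.
Subtract the first batch: 26−11=15 passes and 18−4=14 failures.

15 passes and 14 failures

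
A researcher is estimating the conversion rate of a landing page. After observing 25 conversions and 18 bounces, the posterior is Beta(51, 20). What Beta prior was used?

Under Beta–binomial conjugacy the posterior parameters are (α+s, β+f).
Subtract the data counts: 51−25=26, 20−18=2.

Beta(26, 2)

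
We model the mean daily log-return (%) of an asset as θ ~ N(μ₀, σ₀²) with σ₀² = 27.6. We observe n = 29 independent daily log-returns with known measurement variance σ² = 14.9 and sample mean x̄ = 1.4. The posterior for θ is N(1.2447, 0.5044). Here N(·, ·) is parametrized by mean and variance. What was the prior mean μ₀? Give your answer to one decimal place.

μ₀ = -7.1

The posterior mean is a precision-weighted average: μ_n = (τ₀μ₀ + τ_data·x̄)/(τ₀+τ_data), with τ₀=1/σ₀² and τ_data=n/σ².
Here τ₀ = 1/27.6 = 0.036232 and τ_data = 29/14.9 = 1.946309, so τ_n = 1.982541.
Rearranging for μ₀: μ₀ = (μ_n·τ_n − τ_data·x̄)/τ₀ = (1.2447·1.982541 − 1.946309·1.4) / 0.036232 = -0.257164/0.036232 ≈ -7.1.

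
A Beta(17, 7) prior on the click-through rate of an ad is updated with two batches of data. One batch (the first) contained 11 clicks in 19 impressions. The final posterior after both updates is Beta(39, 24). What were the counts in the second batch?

11 clicks and 9 non-clicks

Sequential conjugate updates are equivalent to a single update on the pooled data, so total successes = posterior α − prior α and total failures = posterior β − prior β.
Total across both batches: 39−17=22 clicks, 24−7=17 non-clicks.
Subtract the first batch: 22−11=11 clicks and 17−8=9 non-clicks.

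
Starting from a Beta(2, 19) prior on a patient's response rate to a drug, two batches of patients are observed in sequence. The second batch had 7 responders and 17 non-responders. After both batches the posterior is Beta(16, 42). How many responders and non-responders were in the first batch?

Sequential conjugate updates are equivalent to a single update on the pooled data, so total successes = posterior α − prior α and total failures = posterior β − prior β.
Total across both batches: 16−2=14 responders, 42−19=23 non-responders.
Subtract the second batch: 14−7=7 responders and 23−17=6 non-responders.

7 responders and 6 non-responders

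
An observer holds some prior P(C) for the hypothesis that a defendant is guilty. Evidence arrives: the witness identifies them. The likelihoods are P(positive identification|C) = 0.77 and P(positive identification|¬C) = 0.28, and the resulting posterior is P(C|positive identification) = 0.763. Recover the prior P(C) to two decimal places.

P(C) = 0.54

Bayes' rule in odds form gives O(C|E) = O(C)·[P(E|C)/P(E|¬C)], hence O(C) = O(C|E)/LR.
Posterior odds = 0.763/(1−0.763) = 3.2194. LR = 0.77/0.28 = 2.7500.
Prior odds = 3.2194/2.7500 = 1.1707, so P(C) = 1.1707/(1+1.1707) ≈ 0.54.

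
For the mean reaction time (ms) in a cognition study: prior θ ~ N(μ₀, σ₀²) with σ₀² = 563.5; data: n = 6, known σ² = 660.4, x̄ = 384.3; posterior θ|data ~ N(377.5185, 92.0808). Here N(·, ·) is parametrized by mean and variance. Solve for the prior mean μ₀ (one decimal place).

The posterior mean is a precision-weighted average: μ_n = (τ₀μ₀ + τ_data·x̄)/(τ₀+τ_data), with τ₀=1/σ₀² and τ_data=n/σ².
Here τ₀ = 1/563.5 = 0.001775 and τ_data = 6/660.4 = 0.009085, so τ_n = 0.010860.
Rearranging for μ₀: μ₀ = (μ_n·τ_n − τ_data·x̄)/τ₀ = (377.5185·0.010860 − 0.009085·384.3) / 0.001775 = 0.608485/0.001775 ≈ 342.8.

μ₀ = 342.8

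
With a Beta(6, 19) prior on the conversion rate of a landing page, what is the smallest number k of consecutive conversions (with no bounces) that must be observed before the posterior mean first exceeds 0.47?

After k conversions and 0 bounces the posterior is Beta(6+k, 19), with mean (6+k)/(6+19+k).
Set (6+k)/(25+k) > 0.47 and solve: k > (0.47·25 − 6)/(1 − 0.47) = 10.849.
The smallest integer exceeding 10.849 is 11, and checking k=11: (17)/(36) = 0.4722 > 0.47.

k = 11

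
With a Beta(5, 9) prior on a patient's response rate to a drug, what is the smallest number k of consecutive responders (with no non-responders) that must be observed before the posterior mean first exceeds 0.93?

k = 115

After k responders and 0 non-responders the posterior is Beta(5+k, 9), with mean (5+k)/(5+9+k).
Set (5+k)/(14+k) > 0.93 and solve: k > (0.93·14 − 5)/(1 − 0.93) = 114.571.
The smallest integer exceeding 114.571 is 115, and checking k=115: (120)/(129) = 0.9302 > 0.93.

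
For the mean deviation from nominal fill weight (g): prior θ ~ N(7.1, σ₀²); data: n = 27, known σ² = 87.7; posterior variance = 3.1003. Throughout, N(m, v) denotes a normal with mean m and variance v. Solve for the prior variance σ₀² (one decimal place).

Posterior precision equals prior precision plus data precision: 1/σ_n² = 1/σ₀² + n/σ².
So 1/σ₀² = 1/3.1003 − 27/87.7 = 0.322549 − 0.307868 = 0.014681.
Hence σ₀² = 1/0.014681 ≈ 68.1.

σ₀² = 68.1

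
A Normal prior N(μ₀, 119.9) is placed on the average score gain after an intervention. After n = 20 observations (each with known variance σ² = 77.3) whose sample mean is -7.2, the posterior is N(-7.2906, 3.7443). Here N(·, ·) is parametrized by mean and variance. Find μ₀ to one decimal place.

μ₀ = -10.1

With known observation variance, the Normal–Normal posterior has precision τ_n = τ₀ + n/σ² and mean μ_n = (τ₀μ₀ + (n/σ²)x̄)/τ_n.
Here τ₀ = 1/119.9 = 0.008340 and τ_data = 20/77.3 = 0.258732, so τ_n = 0.267072.
Rearranging for μ₀: μ₀ = (μ_n·τ_n − τ_data·x̄)/τ₀ = (-7.2906·0.267072 − 0.258732·-7.2) / 0.008340 = -0.084245/0.008340 ≈ -10.1.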